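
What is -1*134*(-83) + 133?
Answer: 11255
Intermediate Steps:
-1*134*(-83) + 133 = -134*(-83) + 133 = 11122 + 133 = 11255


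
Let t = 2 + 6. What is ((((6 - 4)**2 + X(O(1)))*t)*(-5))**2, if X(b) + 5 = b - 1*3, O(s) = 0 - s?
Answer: 40000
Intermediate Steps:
O(s) = -s
X(b) = -8 + b (X(b) = -5 + (b - 1*3) = -5 + (b - 3) = -5 + (-3 + b) = -8 + b)
t = 8
((((6 - 4)**2 + X(O(1)))*t)*(-5))**2 = ((((6 - 4)**2 + (-8 - 1*1))*8)*(-5))**2 = (((2**2 + (-8 - 1))*8)*(-5))**2 = (((4 - 9)*8)*(-5))**2 = (-5*8*(-5))**2 = (-40*(-5))**2 = 200**2 = 40000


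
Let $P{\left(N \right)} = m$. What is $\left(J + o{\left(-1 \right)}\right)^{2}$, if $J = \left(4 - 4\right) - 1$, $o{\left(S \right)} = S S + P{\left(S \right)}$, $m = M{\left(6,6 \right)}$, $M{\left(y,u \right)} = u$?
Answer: $36$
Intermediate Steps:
$m = 6$
$P{\left(N \right)} = 6$
$o{\left(S \right)} = 6 + S^{2}$ ($o{\left(S \right)} = S S + 6 = S^{2} + 6 = 6 + S^{2}$)
$J = -1$ ($J = 0 - 1 = -1$)
$\left(J + o{\left(-1 \right)}\right)^{2} = \left(-1 + \left(6 + \left(-1\right)^{2}\right)\right)^{2} = \left(-1 + \left(6 + 1\right)\right)^{2} = \left(-1 + 7\right)^{2} = 6^{2} = 36$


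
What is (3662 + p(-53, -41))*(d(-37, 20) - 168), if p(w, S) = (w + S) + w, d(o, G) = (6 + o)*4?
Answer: -1026380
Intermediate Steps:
d(o, G) = 24 + 4*o
p(w, S) = S + 2*w (p(w, S) = (S + w) + w = S + 2*w)
(3662 + p(-53, -41))*(d(-37, 20) - 168) = (3662 + (-41 + 2*(-53)))*((24 + 4*(-37)) - 168) = (3662 + (-41 - 106))*((24 - 148) - 168) = (3662 - 147)*(-124 - 168) = 3515*(-292) = -1026380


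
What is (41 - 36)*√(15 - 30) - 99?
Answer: -99 + 5*I*√15 ≈ -99.0 + 19.365*I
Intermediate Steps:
(41 - 36)*√(15 - 30) - 99 = 5*√(-15) - 99 = 5*(I*√15) - 99 = 5*I*√15 - 99 = -99 + 5*I*√15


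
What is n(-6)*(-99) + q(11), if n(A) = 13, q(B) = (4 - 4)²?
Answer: -1287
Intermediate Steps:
q(B) = 0 (q(B) = 0² = 0)
n(-6)*(-99) + q(11) = 13*(-99) + 0 = -1287 + 0 = -1287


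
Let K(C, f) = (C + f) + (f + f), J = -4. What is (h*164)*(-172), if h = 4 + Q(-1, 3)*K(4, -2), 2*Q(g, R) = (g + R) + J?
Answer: -169248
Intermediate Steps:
Q(g, R) = -2 + R/2 + g/2 (Q(g, R) = ((g + R) - 4)/2 = ((R + g) - 4)/2 = (-4 + R + g)/2 = -2 + R/2 + g/2)
K(C, f) = C + 3*f (K(C, f) = (C + f) + 2*f = C + 3*f)
h = 6 (h = 4 + (-2 + (½)*3 + (½)*(-1))*(4 + 3*(-2)) = 4 + (-2 + 3/2 - ½)*(4 - 6) = 4 - 1*(-2) = 4 + 2 = 6)
(h*164)*(-172) = (6*164)*(-172) = 984*(-172) = -169248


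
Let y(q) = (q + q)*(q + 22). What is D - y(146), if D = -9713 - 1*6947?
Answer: -65716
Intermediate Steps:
D = -16660 (D = -9713 - 6947 = -16660)
y(q) = 2*q*(22 + q) (y(q) = (2*q)*(22 + q) = 2*q*(22 + q))
D - y(146) = -16660 - 2*146*(22 + 146) = -16660 - 2*146*168 = -16660 - 1*49056 = -16660 - 49056 = -65716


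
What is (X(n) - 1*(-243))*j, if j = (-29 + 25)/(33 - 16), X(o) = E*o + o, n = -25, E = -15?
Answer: -2372/17 ≈ -139.53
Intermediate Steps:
X(o) = -14*o (X(o) = -15*o + o = -14*o)
j = -4/17 ≈ -0.23529
(X(n) - 1*(-243))*j = (-14*(-25) - 1*(-243))*(-4/17) = (350 + 243)*(-4/17) = 593*(-4/17) = -2372/17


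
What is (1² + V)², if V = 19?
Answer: 400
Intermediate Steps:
(1² + V)² = (1² + 19)² = (1 + 19)² = 20² = 400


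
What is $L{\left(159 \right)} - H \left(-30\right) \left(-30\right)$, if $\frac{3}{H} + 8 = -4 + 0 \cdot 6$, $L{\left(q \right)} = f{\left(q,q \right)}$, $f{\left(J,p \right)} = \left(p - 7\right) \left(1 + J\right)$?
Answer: $24545$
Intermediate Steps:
$f{\left(J,p \right)} = \left(1 + J\right) \left(-7 + p\right)$ ($f{\left(J,p \right)} = \left(-7 + p\right) \left(1 + J\right) = \left(1 + J\right) \left(-7 + p\right)$)
$L{\left(q \right)} = -7 + q^{2} - 6 q$ ($L{\left(q \right)} = -7 + q - 7 q + q q = -7 + q - 7 q + q^{2} = -7 + q^{2} - 6 q$)
$H = - \frac{1}{4}$ ($H = \frac{3}{-8 + \left(-4 + 0 \cdot 6\right)} = \frac{3}{-8 + \left(-4 + 0\right)} = \frac{3}{-8 - 4} = \frac{3}{-12} = 3 \left(- \frac{1}{12}\right) = - \frac{1}{4} \approx -0.25$)
$L{\left(159 \right)} - H \left(-30\right) \left(-30\right) = \left(-7 + 159^{2} - 954\right) - \left(- \frac{1}{4}\right) \left(-30\right) \left(-30\right) = \left(-7 + 25281 - 954\right) - \frac{15}{2} \left(-30\right) = 24320 - -225 = 24320 + 225 = 24545$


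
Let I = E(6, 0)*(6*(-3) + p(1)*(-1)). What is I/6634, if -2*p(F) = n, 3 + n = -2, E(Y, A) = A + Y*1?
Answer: -123/6634 ≈ -0.018541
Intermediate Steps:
E(Y, A) = A + Y
n = -5 (n = -3 - 2 = -5)
p(F) = 5/2 (p(F) = -1/2*(-5) = 5/2)
I = -123 (I = (0 + 6)*(6*(-3) + (5/2)*(-1)) = 6*(-18 - 5/2) = 6*(-41/2) = -123)
I/6634 = -123/6634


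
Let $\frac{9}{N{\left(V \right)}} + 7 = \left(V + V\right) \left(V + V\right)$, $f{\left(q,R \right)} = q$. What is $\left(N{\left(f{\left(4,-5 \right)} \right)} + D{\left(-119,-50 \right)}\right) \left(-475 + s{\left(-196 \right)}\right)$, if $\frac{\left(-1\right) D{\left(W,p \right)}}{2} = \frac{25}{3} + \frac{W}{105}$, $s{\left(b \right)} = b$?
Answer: $\frac{907863}{95} \approx 9556.5$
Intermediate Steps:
$D{\left(W,p \right)} = - \frac{50}{3} - \frac{2 W}{105}$ ($D{\left(W,p \right)} = - 2 \left(\frac{25}{3} + \frac{W}{105}\right) = - \frac{50}{3} - \frac{2 W}{105}$)
$N{\left(V \right)} = \frac{9}{-7 + 4 V^{2}}$ ($N{\left(V \right)} = \frac{9}{-7 + \left(V + V\right) \left(V + V\right)} = \frac{9}{-7 + 2 V 2 V} = \frac{9}{-7 + 4 V^{2}}$)
$\left(N{\left(f{\left(4,-5 \right)} \right)} + D{\left(-119,-50 \right)}\right) \left(-475 + s{\left(-196 \right)}\right) = \left(\frac{9}{-7 + 4 \cdot 4^{2}} - \frac{72}{5}\right) \left(-475 - 196\right) = \left(\frac{9}{-7 + 4 \cdot 16} + \left(- \frac{50}{3} + \frac{34}{15}\right)\right) \left(-671\right) = \left(\frac{9}{-7 + 64} - \frac{72}{5}\right) \left(-671\right) = \left(\frac{9}{57} - \frac{72}{5}\right) \left(-671\right) = \left(9 \cdot \frac{1}{57} - \frac{72}{5}\right) \left(-671\right) = \left(\frac{3}{19} - \frac{72}{5}\right) \left(-671\right) = \left(- \frac{1353}{95}\right) \left(-671\right) = \frac{907863}{95}$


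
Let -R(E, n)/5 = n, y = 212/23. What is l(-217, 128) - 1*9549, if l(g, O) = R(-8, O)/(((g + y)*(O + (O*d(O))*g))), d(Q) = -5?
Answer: -49559252591/5189994 ≈ -9549.0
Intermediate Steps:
y = 212/23 (y = 212*(1/23) = 212/23 ≈ 9.2174)
R(E, n) = -5*n
l(g, O) = -5*O/((212/23 + g)*(O - 5*O*g)) (l(g, O) = (-5*O)/(((g + 212/23)*(O + (O*(-5))*g))) = (-5*O)/(((212/23 + g)*(O + (-5*O)*g))) = (-5*O)/(((212/23 + g)*(O - 5*O*g))) = (-5*O)*(1/((212/23 + g)*(O - 5*O*g))) = -5*O/((212/23 + g)*(O - 5*O*g)))
l(-217, 128) - 1*9549 = 115/(-212 + 115*(-217)**2 + 1037*(-217)) - 1*9549 = 115/(-212 + 115*47089 - 225029) - 9549 = 115/(-212 + 5415235 - 225029) - 9549 = 115/5189994 - 9549 = -49559252591/5189994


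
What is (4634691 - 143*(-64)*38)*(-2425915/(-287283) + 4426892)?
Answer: 6336568201531925917/287283 ≈ 2.2057e+13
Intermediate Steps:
(4634691 - 143*(-64)*38)*(-2425915/(-287283) + 4426892) = (4634691 + 9152*38)*(-2425915*(-1/287283) + 4426892) = (4634691 + 347776)*(2425915/287283 + 4426892) = 4982467*(1271773240351/287283) = 6336568201531925917/287283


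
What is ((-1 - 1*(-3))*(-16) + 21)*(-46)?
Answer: 506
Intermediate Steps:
((-1 - 1*(-3))*(-16) + 21)*(-46) = ((-1 + 3)*(-16) + 21)*(-46) = (2*(-16) + 21)*(-46) = (-32 + 21)*(-46) = -11*(-46) = 506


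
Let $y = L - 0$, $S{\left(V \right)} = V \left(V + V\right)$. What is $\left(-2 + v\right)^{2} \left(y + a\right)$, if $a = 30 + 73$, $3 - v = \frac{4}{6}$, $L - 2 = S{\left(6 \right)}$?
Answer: $\frac{59}{3} \approx 19.667$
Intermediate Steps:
$S{\left(V \right)} = 2 V^{2}$ ($S{\left(V \right)} = V 2 V = 2 V^{2}$)
$L = 74$ ($L = 2 + 2 \cdot 6^{2} = 2 + 2 \cdot 36 = 2 + 72 = 74$)
$v = \frac{7}{3}$ ($v = 3 - \frac{4}{6} = 3 - 4 \cdot \frac{1}{6} = 3 - \frac{2}{3} = \frac{7}{3} \approx 2.3333$)
$a = 103$
$y = 74$ ($y = 74 - 0 = 74 + 0 = 74$)
$\left(-2 + v\right)^{2} \left(y + a\right) = \left(-2 + \frac{7}{3}\right)^{2} \left(74 + 103\right) = \left(\frac{1}{3}\right)^{2} \cdot 177 = \frac{1}{9} \cdot 177 = \frac{59}{3}$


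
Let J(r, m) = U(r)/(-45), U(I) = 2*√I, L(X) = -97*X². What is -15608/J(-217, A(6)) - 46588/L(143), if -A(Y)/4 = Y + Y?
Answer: 46588/1983553 - 351180*I*√217/217 ≈ 0.023487 - 23840.0*I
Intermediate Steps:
A(Y) = -8*Y (A(Y) = -4*(Y + Y) = -8*Y)
J(r, m) = -2*√r/45 (J(r, m) = (2*√r)/(-45) = (2*√r)*(-1/45) = -2*√r/45)
-15608/J(-217, A(6)) - 46588/L(143) = -15608*45*I*√217/434 - 46588/((-97*143²)) = -15608*45*I*√217/434 - 46588/((-97*20449)) = -15608*45*I*√217/434 - 46588/(-1983553) = -351180*I*√217/217 - 46588*(-1/1983553) = -351180*I*√217/217 + 46588/1983553 = 46588/1983553 - 351180*I*√217/217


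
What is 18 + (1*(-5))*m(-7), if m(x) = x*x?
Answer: -227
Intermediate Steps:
m(x) = x²
18 + (1*(-5))*m(-7) = 18 + (1*(-5))*(-7)² = 18 - 5*49 = 18 - 245 = -227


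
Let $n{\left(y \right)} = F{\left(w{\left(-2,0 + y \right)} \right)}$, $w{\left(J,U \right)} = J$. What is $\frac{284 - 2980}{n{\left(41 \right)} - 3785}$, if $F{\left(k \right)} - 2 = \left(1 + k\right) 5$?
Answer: $\frac{674}{947} \approx 0.71172$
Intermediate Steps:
$F{\left(k \right)} = 7 + 5 k$ ($F{\left(k \right)} = 2 + \left(1 + k\right) 5 = 2 + \left(5 + 5 k\right) = 7 + 5 k$)
$n{\left(y \right)} = -3$ ($n{\left(y \right)} = 7 + 5 \left(-2\right) = 7 - 10 = -3$)
$\frac{284 - 2980}{n{\left(41 \right)} - 3785} = \frac{284 - 2980}{-3 - 3785} = - \frac{2696}{-3788} = \left(-2696\right) \left(- \frac{1}{3788}\right) = \frac{674}{947}$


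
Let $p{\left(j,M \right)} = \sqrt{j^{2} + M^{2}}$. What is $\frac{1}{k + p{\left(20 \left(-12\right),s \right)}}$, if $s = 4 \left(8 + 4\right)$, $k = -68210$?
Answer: $- \frac{34105}{2326272098} - \frac{12 \sqrt{26}}{1163136049} \approx -1.4713 \cdot 10^{-5}$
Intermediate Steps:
$s = 48$ ($s = 4 \cdot 12 = 48$)
$p{\left(j,M \right)} = \sqrt{M^{2} + j^{2}}$
$\frac{1}{k + p{\left(20 \left(-12\right),s \right)}} = \frac{1}{-68210 + \sqrt{48^{2} + \left(20 \left(-12\right)\right)^{2}}} = \frac{1}{-68210 + \sqrt{2304 + \left(-240\right)^{2}}} = \frac{1}{-68210 + \sqrt{2304 + 57600}} = \frac{1}{-68210 + \sqrt{59904}} = \frac{1}{-68210 + 48 \sqrt{26}}$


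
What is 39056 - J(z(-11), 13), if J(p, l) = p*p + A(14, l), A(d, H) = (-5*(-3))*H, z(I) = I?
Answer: 38740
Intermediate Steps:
A(d, H) = 15*H
J(p, l) = p² + 15*l (J(p, l) = p*p + 15*l = p² + 15*l)
39056 - J(z(-11), 13) = 39056 - ((-11)² + 15*13) = 39056 - (121 + 195) = 39056 - 1*316 = 39056 - 316 = 38740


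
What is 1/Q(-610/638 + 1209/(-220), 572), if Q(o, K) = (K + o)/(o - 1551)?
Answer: -9936541/3608199 ≈ -2.7539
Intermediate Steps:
Q(o, K) = (K + o)/(-1551 + o)
1/Q(-610/638 + 1209/(-220), 572) = 1/((572 + (-610/638 + 1209/(-220)))/(-1551 + (-610/638 + 1209/(-220)))) = 1/((572 + (-610*1/638 + 1209*(-1/220)))/(-1551 + (-610*1/638 + 1209*(-1/220)))) = 1/((572 + (-305/319 - 1209/220))/(-1551 + (-305/319 - 1209/220))) = 1/((572 - 41161/6380)/(-1551 - 41161/6380)) = 1/((3608199/6380)/(-9936541/6380)) = 1/(-6380/9936541*3608199/6380) = 1/(-3608199/9936541) = -9936541/3608199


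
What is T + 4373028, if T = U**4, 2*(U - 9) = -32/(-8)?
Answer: 4387669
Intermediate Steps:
U = 11 (U = 9 + (-32/(-8))/2 = 9 + (-32*(-1/8))/2 = 9 + (1/2)*4 = 9 + 2 = 11)
T = 14641 (T = 11**4 = 14641)
T + 4373028 = 14641 + 4373028 = 4387669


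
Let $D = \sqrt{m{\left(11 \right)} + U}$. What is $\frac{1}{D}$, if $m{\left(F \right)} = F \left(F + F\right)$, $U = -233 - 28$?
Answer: $- \frac{i \sqrt{19}}{19} \approx - 0.22942 i$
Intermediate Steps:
$U = -261$ ($U = -233 - 28 = -261$)
$m{\left(F \right)} = 2 F^{2}$ ($m{\left(F \right)} = F 2 F = 2 F^{2}$)
$D = i \sqrt{19}$ ($D = \sqrt{2 \cdot 11^{2} - 261} = \sqrt{2 \cdot 121 - 261} = \sqrt{242 - 261} = \sqrt{-19} = i \sqrt{19} \approx 4.3589 i$)
$\frac{1}{D} = \frac{1}{i \sqrt{19}} = - \frac{i \sqrt{19}}{19}$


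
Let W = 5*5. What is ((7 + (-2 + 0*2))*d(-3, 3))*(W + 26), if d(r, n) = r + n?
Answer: 0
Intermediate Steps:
d(r, n) = n + r
W = 25
((7 + (-2 + 0*2))*d(-3, 3))*(W + 26) = ((7 + (-2 + 0*2))*(3 - 3))*(25 + 26) = ((7 + (-2 + 0))*0)*51 = ((7 - 2)*0)*51 = (5*0)*51 = 0*51 = 0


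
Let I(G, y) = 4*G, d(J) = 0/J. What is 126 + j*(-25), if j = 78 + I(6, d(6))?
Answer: -2424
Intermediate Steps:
d(J) = 0
j = 102 (j = 78 + 4*6 = 78 + 24 = 102)
126 + j*(-25) = 126 + 102*(-25) = 126 - 2550 = -2424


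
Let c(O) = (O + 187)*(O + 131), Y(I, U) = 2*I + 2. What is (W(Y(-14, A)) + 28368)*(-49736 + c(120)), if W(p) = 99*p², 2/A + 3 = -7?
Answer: 2603472732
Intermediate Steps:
A = -⅕ (A = 2/(-3 - 7) = 2/(-10) = 2*(-⅒) = -⅕ ≈ -0.20000)
Y(I, U) = 2 + 2*I
c(O) = (131 + O)*(187 + O) (c(O) = (187 + O)*(131 + O) = (131 + O)*(187 + O))
(W(Y(-14, A)) + 28368)*(-49736 + c(120)) = (99*(2 + 2*(-14))² + 28368)*(-49736 + (24497 + 120² + 318*120)) = (99*(2 - 28)² + 28368)*(-49736 + (24497 + 14400 + 38160)) = (99*(-26)² + 28368)*(-49736 + 77057) = (99*676 + 28368)*27321 = (66924 + 28368)*27321 = 95292*27321 = 2603472732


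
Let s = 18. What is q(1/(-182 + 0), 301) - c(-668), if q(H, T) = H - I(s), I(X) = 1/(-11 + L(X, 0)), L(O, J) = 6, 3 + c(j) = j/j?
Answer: 1997/910 ≈ 2.1945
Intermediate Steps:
c(j) = -2 (c(j) = -3 + j/j = -3 + 1 = -2)
I(X) = -1/5 (I(X) = 1/(-11 + 6) = 1/(-5) = -1/5)
q(H, T) = 1/5 + H (q(H, T) = H - 1*(-1/5) = H + 1/5 = 1/5 + H)
q(1/(-182 + 0), 301) - c(-668) = (1/5 + 1/(-182 + 0)) - 1*(-2) = (1/5 + 1/(-182)) + 2 = (1/5 - 1/182) + 2 = 177/910 + 2 = 1997/910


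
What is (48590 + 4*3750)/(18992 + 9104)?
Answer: 31795/14048 ≈ 2.2633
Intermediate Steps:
(48590 + 4*3750)/(18992 + 9104) = (48590 + 15000)/28096 = 63590*(1/28096) = 31795/14048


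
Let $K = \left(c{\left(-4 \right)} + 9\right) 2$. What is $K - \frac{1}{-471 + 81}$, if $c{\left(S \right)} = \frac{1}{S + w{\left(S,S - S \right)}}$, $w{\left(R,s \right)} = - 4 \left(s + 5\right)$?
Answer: $\frac{4659}{260} \approx 17.919$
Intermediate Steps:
$w{\left(R,s \right)} = -20 - 4 s$ ($w{\left(R,s \right)} = - 4 \left(5 + s\right) = -20 - 4 s$)
$c{\left(S \right)} = \frac{1}{-20 + S}$ ($c{\left(S \right)} = \frac{1}{S - \left(20 + 4 \left(S - S\right)\right)} = \frac{1}{S - 20} = \frac{1}{-20 + S}$)
$K = \frac{215}{12}$ ($K = \left(\frac{1}{-20 - 4} + 9\right) 2 = \left(\frac{1}{-24} + 9\right) 2 = \left(- \frac{1}{24} + 9\right) 2 = \frac{215}{24} \cdot 2 = \frac{215}{12} \approx 17.917$)
$K - \frac{1}{-471 + 81} = \frac{215}{12} - \frac{1}{-471 + 81} = \frac{215}{12} - \frac{1}{-390} = \frac{215}{12} - - \frac{1}{390} = \frac{215}{12} + \frac{1}{390} = \frac{4659}{260}$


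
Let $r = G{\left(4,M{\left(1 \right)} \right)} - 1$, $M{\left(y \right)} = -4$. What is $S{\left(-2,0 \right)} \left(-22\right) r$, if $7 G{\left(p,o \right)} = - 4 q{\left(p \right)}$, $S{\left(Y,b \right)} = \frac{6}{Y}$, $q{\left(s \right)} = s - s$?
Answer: $-66$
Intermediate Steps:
$q{\left(s \right)} = 0$
$G{\left(p,o \right)} = 0$ ($G{\left(p,o \right)} = \frac{\left(-4\right) 0}{7} = \frac{1}{7} \cdot 0 = 0$)
$r = -1$ ($r = 0 - 1 = -1$)
$S{\left(-2,0 \right)} \left(-22\right) r = \frac{6}{-2} \left(-22\right) \left(-1\right) = 6 \left(- \frac{1}{2}\right) \left(-22\right) \left(-1\right) = \left(-3\right) \left(-22\right) \left(-1\right) = 66 \left(-1\right) = -66$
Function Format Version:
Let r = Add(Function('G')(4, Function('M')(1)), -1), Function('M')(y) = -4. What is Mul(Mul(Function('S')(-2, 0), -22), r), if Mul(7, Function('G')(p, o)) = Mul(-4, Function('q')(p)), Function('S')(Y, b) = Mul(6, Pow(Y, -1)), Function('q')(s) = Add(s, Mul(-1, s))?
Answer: -66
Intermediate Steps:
Function('q')(s) = 0
Function('G')(p, o) = 0 (Function('G')(p, o) = Mul(Rational(1, 7), Mul(-4, 0)) = Mul(Rational(1, 7), 0) = 0)
r = -1 (r = Add(0, -1) = -1)
Mul(Mul(Function('S')(-2, 0), -22), r) = Mul(Mul(Mul(6, Pow(-2, -1)), -22), -1) = Mul(Mul(Mul(6, Rational(-1, 2)), -22), -1) = Mul(Mul(-3, -22), -1) = Mul(66, -1) = -66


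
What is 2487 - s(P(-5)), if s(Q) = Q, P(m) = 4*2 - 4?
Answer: 2483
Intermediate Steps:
P(m) = 4 (P(m) = 8 - 4 = 4)
2487 - s(P(-5)) = 2487 - 1*4 = 2487 - 4 = 2483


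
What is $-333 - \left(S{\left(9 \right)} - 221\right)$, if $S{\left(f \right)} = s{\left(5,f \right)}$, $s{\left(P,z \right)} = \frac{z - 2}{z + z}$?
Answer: $- \frac{2023}{18} \approx -112.39$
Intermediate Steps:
$s{\left(P,z \right)} = \frac{-2 + z}{2 z}$
$S{\left(f \right)} = \frac{-2 + f}{2 f}$
$-333 - \left(S{\left(9 \right)} - 221\right) = -333 - \left(\frac{-2 + 9}{2 \cdot 9} - 221\right) = -333 - \left(\frac{1}{2} \cdot \frac{1}{9} \cdot 7 - 221\right) = -333 - \left(\frac{7}{18} - 221\right) = -333 - - \frac{3971}{18} = -333 + \frac{3971}{18} = - \frac{2023}{18}$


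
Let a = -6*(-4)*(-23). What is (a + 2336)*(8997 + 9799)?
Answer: 33532064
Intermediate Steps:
a = -552 (a = 24*(-23) = -552)
(a + 2336)*(8997 + 9799) = (-552 + 2336)*(8997 + 9799) = 1784*18796 = 33532064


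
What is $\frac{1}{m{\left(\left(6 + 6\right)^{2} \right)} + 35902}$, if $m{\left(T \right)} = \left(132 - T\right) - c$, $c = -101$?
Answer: $\frac{1}{35991} \approx 2.7785 \cdot 10^{-5}$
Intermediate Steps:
$m{\left(T \right)} = 233 - T$ ($m{\left(T \right)} = \left(132 - T\right) - -101 = \left(132 - T\right) + 101 = 233 - T$)
$\frac{1}{m{\left(\left(6 + 6\right)^{2} \right)} + 35902} = \frac{1}{\left(233 - \left(6 + 6\right)^{2}\right) + 35902} = \frac{1}{\left(233 - 12^{2}\right) + 35902} = \frac{1}{\left(233 - 144\right) + 35902} = \frac{1}{89 + 35902} = \frac{1}{35991}$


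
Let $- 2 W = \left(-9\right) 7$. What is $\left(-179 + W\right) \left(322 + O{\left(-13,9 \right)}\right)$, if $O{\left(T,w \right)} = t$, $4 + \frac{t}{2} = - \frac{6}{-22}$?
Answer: $- \frac{510350}{11} \approx -46395.0$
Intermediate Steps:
$t = - \frac{82}{11}$ ($t = -8 + 2 \left(- \frac{6}{-22}\right) = -8 + 2 \left(\left(-6\right) \left(- \frac{1}{22}\right)\right) = -8 + 2 \cdot \frac{3}{11} = -8 + \frac{6}{11} = - \frac{82}{11} \approx -7.4545$)
$O{\left(T,w \right)} = - \frac{82}{11}$
$W = \frac{63}{2}$ ($W = - \frac{\left(-9\right) 7}{2} = \left(- \frac{1}{2}\right) \left(-63\right) = \frac{63}{2} \approx 31.5$)
$\left(-179 + W\right) \left(322 + O{\left(-13,9 \right)}\right) = \left(-179 + \frac{63}{2}\right) \left(322 - \frac{82}{11}\right) = \left(- \frac{295}{2}\right) \frac{3460}{11} = - \frac{510350}{11}$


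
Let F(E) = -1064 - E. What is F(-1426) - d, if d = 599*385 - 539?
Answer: -229714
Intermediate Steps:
d = 230076 (d = 230615 - 539 = 230076)
F(-1426) - d = (-1064 - 1*(-1426)) - 1*230076 = (-1064 + 1426) - 230076 = 362 - 230076 = -229714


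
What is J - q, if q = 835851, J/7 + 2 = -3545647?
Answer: -25655394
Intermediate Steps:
J = -24819543 (J = -14 + 7*(-3545647) = -14 - 24819529 = -24819543)
J - q = -24819543 - 1*835851 = -24819543 - 835851 = -25655394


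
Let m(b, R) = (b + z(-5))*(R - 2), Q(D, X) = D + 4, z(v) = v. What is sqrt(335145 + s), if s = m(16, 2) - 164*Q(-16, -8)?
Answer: 3*sqrt(37457) ≈ 580.61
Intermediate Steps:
Q(D, X) = 4 + D
m(b, R) = (-5 + b)*(-2 + R) (m(b, R) = (b - 5)*(R - 2) = (-5 + b)*(-2 + R))
s = 1968 (s = (10 - 5*2 - 2*16 + 2*16) - 164*(4 - 16) = (10 - 10 - 32 + 32) - 164*(-12) = 0 + 1968 = 1968)
sqrt(335145 + s) = sqrt(335145 + 1968) = sqrt(337113) = 3*sqrt(37457)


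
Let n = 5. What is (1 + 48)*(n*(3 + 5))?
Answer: 1960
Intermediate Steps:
(1 + 48)*(n*(3 + 5)) = (1 + 48)*(5*(3 + 5)) = 49*(5*8) = 49*40 = 1960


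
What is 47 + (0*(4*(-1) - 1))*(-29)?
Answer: 47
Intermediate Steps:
47 + (0*(4*(-1) - 1))*(-29) = 47 + (0*(-4 - 1))*(-29) = 47 + (0*(-5))*(-29) = 47 + 0*(-29) = 47 + 0 = 47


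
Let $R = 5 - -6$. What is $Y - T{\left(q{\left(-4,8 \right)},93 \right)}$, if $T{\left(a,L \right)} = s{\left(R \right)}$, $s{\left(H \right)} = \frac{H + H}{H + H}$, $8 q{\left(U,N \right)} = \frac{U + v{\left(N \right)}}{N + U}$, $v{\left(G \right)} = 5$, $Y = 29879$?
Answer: $29878$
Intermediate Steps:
$R = 11$ ($R = 5 + 6 = 11$)
$q{\left(U,N \right)} = \frac{5 + U}{8 \left(N + U\right)}$ ($q{\left(U,N \right)} = \frac{\left(U + 5\right) \frac{1}{N + U}}{8} = \frac{\left(5 + U\right) \frac{1}{N + U}}{8} = \frac{\frac{1}{N + U} \left(5 + U\right)}{8} = \frac{5 + U}{8 \left(N + U\right)}$)
$s{\left(H \right)} = 1$ ($s{\left(H \right)} = \frac{2 H}{2 H} = 2 H \frac{1}{2 H} = 1$)
$T{\left(a,L \right)} = 1$
$Y - T{\left(q{\left(-4,8 \right)},93 \right)} = 29879 - 1 = 29878$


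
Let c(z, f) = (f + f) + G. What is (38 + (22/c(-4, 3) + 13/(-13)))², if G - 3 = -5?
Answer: 7225/4 ≈ 1806.3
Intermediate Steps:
G = -2 (G = 3 - 5 = -2)
c(z, f) = -2 + 2*f (c(z, f) = (f + f) - 2 = 2*f - 2 = -2 + 2*f)
(38 + (22/c(-4, 3) + 13/(-13)))² = (38 + (22/(-2 + 2*3) + 13/(-13)))² = (38 + (22/(-2 + 6) + 13*(-1/13)))² = (38 + (22/4 - 1))² = (38 + (22*(¼) - 1))² = (38 + (11/2 - 1))² = (38 + 9/2)² = (85/2)² = 7225/4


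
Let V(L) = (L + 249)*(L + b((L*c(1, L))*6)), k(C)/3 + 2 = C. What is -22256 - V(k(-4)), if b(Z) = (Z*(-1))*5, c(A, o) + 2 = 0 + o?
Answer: 2476702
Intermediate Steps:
c(A, o) = -2 + o (c(A, o) = -2 + (0 + o) = -2 + o)
b(Z) = -5*Z (b(Z) = -Z*5 = -5*Z)
k(C) = -6 + 3*C
V(L) = (249 + L)*(L - 30*L*(-2 + L)) (V(L) = (L + 249)*(L - 5*L*(-2 + L)*6) = (249 + L)*(L - 30*L*(-2 + L)))
-22256 - V(k(-4)) = -22256 - (-6 + 3*(-4))*(15189 - 7409*(-6 + 3*(-4)) - 30*(-6 + 3*(-4))²) = -22256 - (-6 - 12)*(15189 - 7409*(-6 - 12) - 30*(-6 - 12)²) = -22256 - (-18)*(15189 - 7409*(-18) - 30*(-18)²) = -22256 - (-18)*(15189 + 133362 - 30*324) = -22256 - (-18)*(15189 + 133362 - 9720) = -22256 - (-18)*138831 = -22256 - 1*(-2498958) = -22256 + 2498958 = 2476702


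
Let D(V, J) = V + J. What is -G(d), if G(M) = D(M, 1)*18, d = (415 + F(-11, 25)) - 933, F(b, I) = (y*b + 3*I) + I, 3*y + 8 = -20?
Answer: 5658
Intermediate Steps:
D(V, J) = J + V
y = -28/3 (y = -8/3 + (1/3)*(-20) = -8/3 - 20/3 = -28/3 ≈ -9.3333)
F(b, I) = 4*I - 28*b/3 (F(b, I) = (-28*b/3 + 3*I) + I = (3*I - 28*b/3) + I = 4*I - 28*b/3)
d = -946/3 (d = (415 + (4*25 - 28/3*(-11))) - 933 = (415 + (100 + 308/3)) - 933 = (415 + 608/3) - 933 = 1853/3 - 933 = -946/3 ≈ -315.33)
G(M) = 18 + 18*M (G(M) = (1 + M)*18 = 18 + 18*M)
-G(d) = -(18 + 18*(-946/3)) = -(18 - 5676) = -1*(-5658) = 5658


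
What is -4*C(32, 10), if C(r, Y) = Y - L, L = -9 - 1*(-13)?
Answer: -24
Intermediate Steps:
L = 4 (L = -9 + 13 = 4)
C(r, Y) = -4 + Y (C(r, Y) = Y - 1*4 = Y - 4 = -4 + Y)
-4*C(32, 10) = -4*(-4 + 10) = -4*6 = -24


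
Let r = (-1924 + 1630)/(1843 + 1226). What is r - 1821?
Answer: -1862981/1023 ≈ -1821.1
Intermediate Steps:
r = -98/1023 (r = -294/3069 = -294*1/3069 = -98/1023 ≈ -0.095797)
r - 1821 = -98/1023 - 1821 = -1862981/1023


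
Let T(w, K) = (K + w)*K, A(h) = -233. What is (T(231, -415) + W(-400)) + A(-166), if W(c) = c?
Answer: 75727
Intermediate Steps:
T(w, K) = K*(K + w)
(T(231, -415) + W(-400)) + A(-166) = (-415*(-415 + 231) - 400) - 233 = (-415*(-184) - 400) - 233 = (76360 - 400) - 233 = 75960 - 233 = 75727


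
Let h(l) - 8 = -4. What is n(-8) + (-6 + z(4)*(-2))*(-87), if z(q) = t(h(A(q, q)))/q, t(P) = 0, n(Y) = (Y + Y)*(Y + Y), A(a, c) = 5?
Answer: 778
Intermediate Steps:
h(l) = 4 (h(l) = 8 - 4 = 4)
n(Y) = 4*Y**2 (n(Y) = (2*Y)*(2*Y) = 4*Y**2)
z(q) = 0 (z(q) = 0/q = 0)
n(-8) + (-6 + z(4)*(-2))*(-87) = 4*(-8)**2 + (-6 + 0*(-2))*(-87) = 4*64 + (-6 + 0)*(-87) = 256 - 6*(-87) = 256 + 522 = 778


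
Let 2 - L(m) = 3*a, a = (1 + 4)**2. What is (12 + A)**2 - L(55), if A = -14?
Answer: 77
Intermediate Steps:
a = 25 (a = 5**2 = 25)
L(m) = -73 (L(m) = 2 - 3*25 = 2 - 1*75 = 2 - 75 = -73)
(12 + A)**2 - L(55) = (12 - 14)**2 - 1*(-73) = (-2)**2 + 73 = 4 + 73 = 77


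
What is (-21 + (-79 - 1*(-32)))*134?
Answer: -9112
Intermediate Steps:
(-21 + (-79 - 1*(-32)))*134 = (-21 + (-79 + 32))*134 = (-21 - 47)*134 = -68*134 = -9112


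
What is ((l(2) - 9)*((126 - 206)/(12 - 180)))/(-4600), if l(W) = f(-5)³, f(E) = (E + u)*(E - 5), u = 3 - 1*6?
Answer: -511991/9660 ≈ -53.001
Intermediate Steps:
u = -3 (u = 3 - 6 = -3)
f(E) = (-5 + E)*(-3 + E) (f(E) = (E - 3)*(E - 5) = (-3 + E)*(-5 + E) = (-5 + E)*(-3 + E))
l(W) = 512000 (l(W) = (15 + (-5)² - 8*(-5))³ = (15 + 25 + 40)³ = 80³ = 512000)
((l(2) - 9)*((126 - 206)/(12 - 180)))/(-4600) = ((512000 - 9)*((126 - 206)/(12 - 180)))/(-4600) = (511991*(-80/(-168)))*(-1/4600) = (511991*(-80*(-1/168)))*(-1/4600) = (511991*(10/21))*(-1/4600) = (5119910/21)*(-1/4600) = -511991/9660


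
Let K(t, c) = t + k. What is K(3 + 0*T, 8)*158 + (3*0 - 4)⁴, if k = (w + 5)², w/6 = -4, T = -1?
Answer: 57768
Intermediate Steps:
w = -24 (w = 6*(-4) = -24)
k = 361 (k = (-24 + 5)² = (-19)² = 361)
K(t, c) = 361 + t (K(t, c) = t + 361 = 361 + t)
K(3 + 0*T, 8)*158 + (3*0 - 4)⁴ = (361 + (3 + 0*(-1)))*158 + (3*0 - 4)⁴ = (361 + (3 + 0))*158 + (0 - 4)⁴ = (361 + 3)*158 + (-4)⁴ = 364*158 + 256 = 57512 + 256 = 57768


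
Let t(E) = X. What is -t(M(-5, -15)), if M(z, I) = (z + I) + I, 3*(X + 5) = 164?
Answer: -149/3 ≈ -49.667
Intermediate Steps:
X = 149/3 (X = -5 + (⅓)*164 = -5 + 164/3 = 149/3 ≈ 49.667)
M(z, I) = z + 2*I (M(z, I) = (I + z) + I = z + 2*I)
t(E) = 149/3
-t(M(-5, -15)) = -1*149/3 = -149/3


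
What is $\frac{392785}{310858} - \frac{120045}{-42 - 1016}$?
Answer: $\frac{9433128785}{82221941} \approx 114.73$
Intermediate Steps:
$\frac{392785}{310858} - \frac{120045}{-42 - 1016} = 392785 \cdot \frac{1}{310858} - \frac{120045}{-42 - 1016} = \frac{392785}{310858} - \frac{120045}{-1058} = \frac{392785}{310858} - - \frac{120045}{1058} = \frac{392785}{310858} + \frac{120045}{1058} = \frac{9433128785}{82221941}$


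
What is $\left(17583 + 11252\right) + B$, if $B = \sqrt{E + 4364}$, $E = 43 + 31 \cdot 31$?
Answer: $28835 + 2 \sqrt{1342} \approx 28908.0$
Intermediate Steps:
$E = 1004$ ($E = 43 + 961 = 1004$)
$B = 2 \sqrt{1342}$ ($B = \sqrt{1004 + 4364} = \sqrt{5368} = 2 \sqrt{1342} \approx 73.267$)
$\left(17583 + 11252\right) + B = \left(17583 + 11252\right) + 2 \sqrt{1342} = 28835 + 2 \sqrt{1342}$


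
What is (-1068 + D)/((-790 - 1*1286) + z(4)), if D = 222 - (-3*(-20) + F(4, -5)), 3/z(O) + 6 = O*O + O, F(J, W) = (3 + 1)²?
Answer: 12908/29061 ≈ 0.44417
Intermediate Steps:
F(J, W) = 16 (F(J, W) = 4² = 16)
z(O) = 3/(-6 + O + O²) (z(O) = 3/(-6 + (O*O + O)) = 3/(-6 + (O² + O)) = 3/(-6 + (O + O²)) = 3/(-6 + O + O²))
D = 146 (D = 222 - (-3*(-20) + 16) = 222 - (60 + 16) = 222 - 1*76 = 222 - 76 = 146)
(-1068 + D)/((-790 - 1*1286) + z(4)) = (-1068 + 146)/((-790 - 1*1286) + 3/(-6 + 4 + 4²)) = -922/((-790 - 1286) + 3/(-6 + 4 + 16)) = -922/(-2076 + 3/14) = -922/(-29061/14) = -922*(-14/29061) = 12908/29061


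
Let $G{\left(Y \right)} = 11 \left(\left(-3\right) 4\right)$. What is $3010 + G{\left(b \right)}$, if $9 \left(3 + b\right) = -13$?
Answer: $2878$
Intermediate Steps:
$b = - \frac{40}{9}$ ($b = -3 + \frac{1}{9} \left(-13\right) = -3 - \frac{13}{9} = - \frac{40}{9} \approx -4.4444$)
$G{\left(Y \right)} = -132$ ($G{\left(Y \right)} = 11 \left(-12\right) = -132$)
$3010 + G{\left(b \right)} = 3010 - 132 = 2878$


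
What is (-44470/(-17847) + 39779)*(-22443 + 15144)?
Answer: -575794009513/1983 ≈ -2.9036e+8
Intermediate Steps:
(-44470/(-17847) + 39779)*(-22443 + 15144) = (-44470*(-1/17847) + 39779)*(-7299) = (44470/17847 + 39779)*(-7299) = (709980283/17847)*(-7299) = -575794009513/1983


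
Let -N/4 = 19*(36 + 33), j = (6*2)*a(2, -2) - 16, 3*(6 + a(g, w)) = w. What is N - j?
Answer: -5148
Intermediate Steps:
a(g, w) = -6 + w/3
j = -96 (j = (6*2)*(-6 + (⅓)*(-2)) - 16 = 12*(-6 - ⅔) - 16 = 12*(-20/3) - 16 = -80 - 16 = -96)
N = -5244 (N = -76*(36 + 33) = -76*69 = -4*1311 = -5244)
N - j = -5244 - 1*(-96) = -5244 + 96 = -5148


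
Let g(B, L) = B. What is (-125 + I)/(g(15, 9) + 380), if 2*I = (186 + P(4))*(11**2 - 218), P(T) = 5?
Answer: -18777/790 ≈ -23.768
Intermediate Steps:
I = -18527/2 (I = ((186 + 5)*(11**2 - 218))/2 = (191*(121 - 218))/2 = (191*(-97))/2 = (1/2)*(-18527) = -18527/2 ≈ -9263.5)
(-125 + I)/(g(15, 9) + 380) = (-125 - 18527/2)/(15 + 380) = -18777/2/395 = -18777/2*1/395 = -18777/790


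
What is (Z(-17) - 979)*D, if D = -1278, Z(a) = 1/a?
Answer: 21271032/17 ≈ 1.2512e+6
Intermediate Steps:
(Z(-17) - 979)*D = (1/(-17) - 979)*(-1278) = (-1/17 - 979)*(-1278) = -16644/17*(-1278) = 21271032/17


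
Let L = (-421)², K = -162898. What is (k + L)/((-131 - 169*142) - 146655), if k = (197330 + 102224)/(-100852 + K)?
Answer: -11686753549/11261070000 ≈ -1.0378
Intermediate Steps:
L = 177241
k = -149777/131875 (k = (197330 + 102224)/(-100852 - 162898) = 299554/(-263750) = 299554*(-1/263750) = -149777/131875 ≈ -1.1357)
(k + L)/((-131 - 169*142) - 146655) = (-149777/131875 + 177241)/((-131 - 169*142) - 146655) = 23373507098/(131875*((-131 - 23998) - 146655)) = 23373507098/(131875*(-24129 - 146655)) = (23373507098/131875)/(-170784) = (23373507098/131875)*(-1/170784) = -11686753549/11261070000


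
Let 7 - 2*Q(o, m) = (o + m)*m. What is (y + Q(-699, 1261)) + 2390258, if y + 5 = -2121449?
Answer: -171067/2 ≈ -85534.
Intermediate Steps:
y = -2121454 (y = -5 - 2121449 = -2121454)
Q(o, m) = 7/2 - m*(m + o)/2 (Q(o, m) = 7/2 - (o + m)*m/2 = 7/2 - (m + o)*m/2 = 7/2 - m*(m + o)/2)
(y + Q(-699, 1261)) + 2390258 = (-2121454 + (7/2 - ½*1261² - ½*1261*(-699))) + 2390258 = (-2121454 + (7/2 - ½*1590121 + 881439/2)) + 2390258 = (-2121454 + (7/2 - 1590121/2 + 881439/2)) + 2390258 = (-2121454 - 708675/2) + 2390258 = -4951583/2 + 2390258 = -171067/2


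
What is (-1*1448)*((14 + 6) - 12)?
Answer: -11584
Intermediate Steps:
(-1*1448)*((14 + 6) - 12) = -1448*(20 - 12) = -1448*8 = -11584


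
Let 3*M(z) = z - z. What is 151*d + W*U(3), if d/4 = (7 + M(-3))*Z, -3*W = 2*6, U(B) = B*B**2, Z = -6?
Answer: -25476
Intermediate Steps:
U(B) = B**3
M(z) = 0 (M(z) = (z - z)/3 = (1/3)*0 = 0)
W = -4 (W = -2*6/3 = -1/3*12 = -4)
d = -168 (d = 4*((7 + 0)*(-6)) = 4*(7*(-6)) = 4*(-42) = -168)
151*d + W*U(3) = 151*(-168) - 4*3**3 = -25368 - 4*27 = -25368 - 108 = -25476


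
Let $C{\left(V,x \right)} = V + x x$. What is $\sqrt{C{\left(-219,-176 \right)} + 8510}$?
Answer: $3 \sqrt{4363} \approx 198.16$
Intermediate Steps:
$C{\left(V,x \right)} = V + x^{2}$
$\sqrt{C{\left(-219,-176 \right)} + 8510} = \sqrt{\left(-219 + \left(-176\right)^{2}\right) + 8510} = \sqrt{\left(-219 + 30976\right) + 8510} = \sqrt{30757 + 8510} = \sqrt{39267} = 3 \sqrt{4363}$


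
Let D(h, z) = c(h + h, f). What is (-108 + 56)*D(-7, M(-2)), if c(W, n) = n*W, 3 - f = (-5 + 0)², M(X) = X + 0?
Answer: -16016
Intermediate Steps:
M(X) = X
f = -22 (f = 3 - (-5 + 0)² = 3 - 1*(-5)² = 3 - 1*25 = 3 - 25 = -22)
c(W, n) = W*n
D(h, z) = -44*h (D(h, z) = (h + h)*(-22) = (2*h)*(-22) = -44*h)
(-108 + 56)*D(-7, M(-2)) = (-108 + 56)*(-44*(-7)) = -52*308 = -16016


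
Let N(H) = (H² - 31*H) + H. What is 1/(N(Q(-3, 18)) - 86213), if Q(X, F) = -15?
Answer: -1/85538 ≈ -1.1691e-5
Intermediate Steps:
N(H) = H² - 30*H
1/(N(Q(-3, 18)) - 86213) = 1/(-15*(-30 - 15) - 86213) = 1/(-15*(-45) - 86213) = 1/(675 - 86213) = 1/(-85538) = -1/85538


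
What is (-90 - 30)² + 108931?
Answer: 123331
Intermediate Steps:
(-90 - 30)² + 108931 = (-120)² + 108931 = 14400 + 108931 = 123331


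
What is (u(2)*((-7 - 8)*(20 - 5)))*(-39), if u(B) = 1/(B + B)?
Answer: 8775/4 ≈ 2193.8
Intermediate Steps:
u(B) = 1/(2*B)
(u(2)*((-7 - 8)*(20 - 5)))*(-39) = (((1/2)/2)*((-7 - 8)*(20 - 5)))*(-39) = (((1/2)*(1/2))*(-15*15))*(-39) = ((1/4)*(-225))*(-39) = -225/4*(-39) = 8775/4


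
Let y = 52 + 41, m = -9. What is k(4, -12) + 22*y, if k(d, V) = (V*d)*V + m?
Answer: 2613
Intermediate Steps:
k(d, V) = -9 + d*V² (k(d, V) = (V*d)*V - 9 = d*V² - 9 = -9 + d*V²)
y = 93
k(4, -12) + 22*y = (-9 + 4*(-12)²) + 22*93 = (-9 + 4*144) + 2046 = (-9 + 576) + 2046 = 567 + 2046 = 2613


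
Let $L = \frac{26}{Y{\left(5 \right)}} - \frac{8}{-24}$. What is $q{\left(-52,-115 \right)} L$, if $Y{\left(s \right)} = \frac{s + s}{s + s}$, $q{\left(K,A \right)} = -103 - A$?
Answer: $316$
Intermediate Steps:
$Y{\left(s \right)} = 1$ ($Y{\left(s \right)} = \frac{2 s}{2 s} = 2 s \frac{1}{2 s} = 1$)
$L = \frac{79}{3}$ ($L = \frac{26}{1} - \frac{8}{-24} = 26 \cdot 1 - - \frac{1}{3} = 26 + \frac{1}{3} = \frac{79}{3} \approx 26.333$)
$q{\left(-52,-115 \right)} L = \left(-103 - -115\right) \frac{79}{3} = \left(-103 + 115\right) \frac{79}{3} = 12 \cdot \frac{79}{3} = 316$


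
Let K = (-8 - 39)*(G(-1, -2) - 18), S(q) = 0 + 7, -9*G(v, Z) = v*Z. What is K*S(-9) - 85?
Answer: 53191/9 ≈ 5910.1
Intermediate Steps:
G(v, Z) = -Z*v/9 (G(v, Z) = -v*Z/9 = -Z*v/9)
S(q) = 7
K = 7708/9 (K = (-8 - 39)*(-⅑*(-2)*(-1) - 18) = -47*(-2/9 - 18) = -47*(-164/9) = 7708/9 ≈ 856.44)
K*S(-9) - 85 = (7708/9)*7 - 85 = 53956/9 - 85 = 53191/9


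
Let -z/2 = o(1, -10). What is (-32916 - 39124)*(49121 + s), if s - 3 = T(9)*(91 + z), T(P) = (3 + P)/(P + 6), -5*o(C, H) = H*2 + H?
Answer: -3543445888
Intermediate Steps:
o(C, H) = -3*H/5 (o(C, H) = -(H*2 + H)/5 = -(2*H + H)/5 = -3*H/5)
T(P) = (3 + P)/(6 + P)
z = -12 (z = -(-6)*(-10)/5 = -2*6 = -12)
s = 331/5 (s = 3 + ((3 + 9)/(6 + 9))*(91 - 12) = 3 + (12/15)*79 = 3 + ((1/15)*12)*79 = 3 + (4/5)*79 = 3 + 316/5 = 331/5 ≈ 66.200)
(-32916 - 39124)*(49121 + s) = (-32916 - 39124)*(49121 + 331/5) = -72040*245936/5 = -3543445888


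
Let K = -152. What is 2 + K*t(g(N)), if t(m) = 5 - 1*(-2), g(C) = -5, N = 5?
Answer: -1062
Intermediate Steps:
t(m) = 7 (t(m) = 5 + 2 = 7)
2 + K*t(g(N)) = 2 - 152*7 = 2 - 1064 = -1062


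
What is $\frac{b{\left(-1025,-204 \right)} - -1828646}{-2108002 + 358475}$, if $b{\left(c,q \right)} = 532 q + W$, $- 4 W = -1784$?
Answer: $- \frac{1720564}{1749527} \approx -0.98345$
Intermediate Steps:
$W = 446$ ($W = \left(- \frac{1}{4}\right) \left(-1784\right) = 446$)
$b{\left(c,q \right)} = 446 + 532 q$ ($b{\left(c,q \right)} = 532 q + 446 = 446 + 532 q$)
$\frac{b{\left(-1025,-204 \right)} - -1828646}{-2108002 + 358475} = \frac{\left(446 + 532 \left(-204\right)\right) - -1828646}{-2108002 + 358475} = \frac{\left(446 - 108528\right) + \left(-578599 + 2407245\right)}{-1749527} = \left(-108082 + 1828646\right) \left(- \frac{1}{1749527}\right) = 1720564 \left(- \frac{1}{1749527}\right) = - \frac{1720564}{1749527}$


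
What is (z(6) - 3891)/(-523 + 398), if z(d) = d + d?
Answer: 3879/125 ≈ 31.032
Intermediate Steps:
z(d) = 2*d
(z(6) - 3891)/(-523 + 398) = (2*6 - 3891)/(-523 + 398) = (12 - 3891)/(-125) = -3879*(-1/125) = 3879/125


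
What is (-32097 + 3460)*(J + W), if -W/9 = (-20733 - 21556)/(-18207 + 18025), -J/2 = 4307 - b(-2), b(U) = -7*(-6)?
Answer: 608319427/2 ≈ 3.0416e+8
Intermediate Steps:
b(U) = 42
J = -8530 (J = -2*(4307 - 1*42) = -2*(4307 - 42) = -2*4265 = -8530)
W = -29277/14 (W = -9*(-20733 - 21556)/(-18207 + 18025) = -(-380601)/(-182) = -(-380601)*(-1)/182 = -9*3253/14 = -29277/14 ≈ -2091.2)
(-32097 + 3460)*(J + W) = (-32097 + 3460)*(-8530 - 29277/14) = -28637*(-148697/14) = 608319427/2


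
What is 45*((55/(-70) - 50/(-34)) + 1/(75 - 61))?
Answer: 4050/119 ≈ 34.034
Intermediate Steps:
45*((55/(-70) - 50/(-34)) + 1/(75 - 61)) = 45*((55*(-1/70) - 50*(-1/34)) + 1/14) = 45*((-11/14 + 25/17) + 1/14) = 45*(163/238 + 1/14) = 45*(90/119) = 4050/119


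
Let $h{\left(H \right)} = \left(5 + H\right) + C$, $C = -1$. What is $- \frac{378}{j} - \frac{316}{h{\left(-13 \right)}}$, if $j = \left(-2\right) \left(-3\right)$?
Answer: $- \frac{251}{9} \approx -27.889$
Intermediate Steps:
$h{\left(H \right)} = 4 + H$ ($h{\left(H \right)} = \left(5 + H\right) - 1 = 4 + H$)
$j = 6$
$- \frac{378}{j} - \frac{316}{h{\left(-13 \right)}} = - \frac{378}{6} - \frac{316}{4 - 13} = \left(-378\right) \frac{1}{6} - \frac{316}{-9} = -63 - - \frac{316}{9} = -63 + \frac{316}{9} = - \frac{251}{9}$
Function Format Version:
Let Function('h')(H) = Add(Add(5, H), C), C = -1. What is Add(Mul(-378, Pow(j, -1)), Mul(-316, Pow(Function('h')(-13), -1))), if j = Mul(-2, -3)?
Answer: Rational(-251, 9) ≈ -27.889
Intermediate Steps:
Function('h')(H) = Add(4, H) (Function('h')(H) = Add(Add(5, H), -1) = Add(4, H))
j = 6
Add(Mul(-378, Pow(j, -1)), Mul(-316, Pow(Function('h')(-13), -1))) = Add(Mul(-378, Pow(6, -1)), Mul(-316, Pow(Add(4, -13), -1))) = Add(Mul(-378, Rational(1, 6)), Mul(-316, Pow(-9, -1))) = Add(-63, Mul(-316, Rational(-1, 9))) = Add(-63, Rational(316, 9)) = Rational(-251, 9)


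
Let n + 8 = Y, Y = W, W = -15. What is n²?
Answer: 529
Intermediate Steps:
Y = -15
n = -23 (n = -8 - 15 = -23)
n² = (-23)² = 529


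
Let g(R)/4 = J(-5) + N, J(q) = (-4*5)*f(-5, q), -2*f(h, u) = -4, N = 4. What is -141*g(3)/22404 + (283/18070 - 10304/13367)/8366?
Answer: 3418747761037407/3772717432534180 ≈ 0.90618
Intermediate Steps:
f(h, u) = 2 (f(h, u) = -½*(-4) = 2)
J(q) = -40 (J(q) = -4*5*2 = -20*2 = -40)
g(R) = -144 (g(R) = 4*(-40 + 4) = 4*(-36) = -144)
-141*g(3)/22404 + (283/18070 - 10304/13367)/8366 = -141*(-144)/22404 + (283/18070 - 10304/13367)/8366 = 20304*(1/22404) + (283*(1/18070) - 10304*1/13367)*(1/8366) = 1692/1867 + (283/18070 - 10304/13367)*(1/8366) = 1692/1867 - 182410419/241541690*1/8366 = 1692/1867 - 182410419/2020737778540 = 3418747761037407/3772717432534180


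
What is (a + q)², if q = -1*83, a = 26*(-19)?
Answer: 332929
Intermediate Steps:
a = -494
q = -83
(a + q)² = (-494 - 83)² = (-577)² = 332929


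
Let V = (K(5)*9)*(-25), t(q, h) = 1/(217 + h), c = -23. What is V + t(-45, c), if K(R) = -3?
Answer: 130951/194 ≈ 675.00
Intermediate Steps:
V = 675 (V = -3*9*(-25) = -27*(-25) = 675)
V + t(-45, c) = 675 + 1/(217 - 23) = 675 + 1/194 = 130951/194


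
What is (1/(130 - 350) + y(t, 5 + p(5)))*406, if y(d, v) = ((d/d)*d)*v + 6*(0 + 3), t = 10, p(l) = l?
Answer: 5269677/110 ≈ 47906.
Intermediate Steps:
y(d, v) = 18 + d*v (y(d, v) = (1*d)*v + 6*3 = d*v + 18 = 18 + d*v)
(1/(130 - 350) + y(t, 5 + p(5)))*406 = (1/(130 - 350) + (18 + 10*(5 + 5)))*406 = (1/(-220) + (18 + 10*10))*406 = (-1/220 + (18 + 100))*406 = (-1/220 + 118)*406 = (25959/220)*406 = 5269677/110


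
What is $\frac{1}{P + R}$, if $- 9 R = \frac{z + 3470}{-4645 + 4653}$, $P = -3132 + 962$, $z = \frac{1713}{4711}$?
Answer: $- \frac{339192}{752395523} \approx -0.00045082$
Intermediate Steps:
$z = \frac{1713}{4711}$ ($z = 1713 \cdot \frac{1}{4711} = \frac{1713}{4711} \approx 0.36362$)
$P = -2170$
$R = - \frac{16348883}{339192}$ ($R = - \frac{\left(\frac{1713}{4711} + 3470\right) \frac{1}{-4645 + 4653}}{9} = - \frac{\frac{16348883}{4711} \cdot \frac{1}{8}}{9} = \left(- \frac{1}{9}\right) \frac{16348883}{37688} = - \frac{16348883}{339192} \approx -48.199$)
$\frac{1}{P + R} = \frac{1}{-2170 - \frac{16348883}{339192}} = \frac{1}{- \frac{752395523}{339192}} = - \frac{339192}{752395523}$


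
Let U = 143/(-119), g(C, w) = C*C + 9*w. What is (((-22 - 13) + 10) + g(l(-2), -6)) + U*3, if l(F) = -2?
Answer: -9354/119 ≈ -78.605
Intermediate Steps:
g(C, w) = C² + 9*w
U = -143/119 (U = 143*(-1/119) = -143/119 ≈ -1.2017)
(((-22 - 13) + 10) + g(l(-2), -6)) + U*3 = (((-22 - 13) + 10) + ((-2)² + 9*(-6))) - 143/119*3 = ((-35 + 10) + (4 - 54)) - 429/119 = (-25 - 50) - 429/119 = -75 - 429/119 = -9354/119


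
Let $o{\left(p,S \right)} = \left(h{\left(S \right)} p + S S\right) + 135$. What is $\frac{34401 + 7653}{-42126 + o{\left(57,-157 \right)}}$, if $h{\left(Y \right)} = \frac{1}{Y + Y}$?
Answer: $- \frac{13204956}{5445445} \approx -2.425$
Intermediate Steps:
$h{\left(Y \right)} = \frac{1}{2 Y}$
$o{\left(p,S \right)} = 135 + S^{2} + \frac{p}{2 S}$ ($o{\left(p,S \right)} = \left(\frac{1}{2 S} p + S S\right) + 135 = \left(\frac{p}{2 S} + S^{2}\right) + 135 = \left(S^{2} + \frac{p}{2 S}\right) + 135 = 135 + S^{2} + \frac{p}{2 S}$)
$\frac{34401 + 7653}{-42126 + o{\left(57,-157 \right)}} = \frac{34401 + 7653}{-42126 + \left(135 + \left(-157\right)^{2} + \frac{1}{2} \cdot 57 \frac{1}{-157}\right)} = \frac{42054}{-42126 + \left(135 + 24649 + \frac{1}{2} \cdot 57 \left(- \frac{1}{157}\right)\right)} = \frac{42054}{-42126 + \left(135 + 24649 - \frac{57}{314}\right)} = \frac{42054}{-42126 + \frac{7782119}{314}} = \frac{42054}{- \frac{5445445}{314}} = 42054 \left(- \frac{314}{5445445}\right) = - \frac{13204956}{5445445}$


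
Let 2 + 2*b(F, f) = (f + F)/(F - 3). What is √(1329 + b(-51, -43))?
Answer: √430554/18 ≈ 36.454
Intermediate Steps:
b(F, f) = -1 + (F + f)/(2*(-3 + F)) (b(F, f) = -1 + ((f + F)/(F - 3))/2 = -1 + ((F + f)/(-3 + F))/2 = -1 + (F + f)/(2*(-3 + F)))
√(1329 + b(-51, -43)) = √(1329 + (6 - 43 - 1*(-51))/(2*(-3 - 51))) = √(1329 + (½)*(6 - 43 + 51)/(-54)) = √(1329 + (½)*(-1/54)*14) = √(1329 - 7/54) = √(71759/54) = √430554/18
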